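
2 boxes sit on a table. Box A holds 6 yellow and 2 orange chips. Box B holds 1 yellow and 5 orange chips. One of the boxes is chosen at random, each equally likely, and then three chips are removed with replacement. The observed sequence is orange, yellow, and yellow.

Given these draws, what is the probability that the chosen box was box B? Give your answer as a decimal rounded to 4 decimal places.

The likelihood of the observed sequence under each hypothesis: P(data | box A) = (2/8)(6/8)(6/8) = 0.14062; P(data | box B) = (5/6)(1/6)(1/6) = 0.023148.
Weighting by the prior gives 1/2 · 0.14062 = 0.070312, 1/2 · 0.023148 = 0.011574; summing to 0.081887.
Hence P(box B | data) = (0.011574) / (0.081887) = 0.14134.

0.1413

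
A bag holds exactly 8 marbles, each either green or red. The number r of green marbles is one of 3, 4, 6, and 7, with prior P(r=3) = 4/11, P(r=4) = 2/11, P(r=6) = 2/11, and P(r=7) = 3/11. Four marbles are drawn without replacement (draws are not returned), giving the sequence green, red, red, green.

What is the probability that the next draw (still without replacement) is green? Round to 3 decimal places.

0.432

The likelihood of the observed sequence under each hypothesis: P(data | r = 3) = (3/8)(5/7)(4/6)(2/5) = 1/14; P(data | r = 4) = (4/8)(4/7)(3/6)(3/5) = 3/35; P(data | r = 6) = (6/8)(2/7)(1/6)(5/5) = 1/28; P(data | r = 7) = (7/8)(1/7)(0/6) = 0.
The prior-weighted likelihoods are 4/11 · 1/14 = 2/77, 2/11 · 3/35 = 6/385, 2/11 · 1/28 = 1/154, 3/11 · 0 = 0; these sum to 37/770.
Normalising, the posterior is P(r = 3 | data) = 20/37, P(r = 4 | data) = 12/37, P(r = 6 | data) = 5/37, P(r = 7 | data) = 0.
Averaging over the posterior, P(green next | data) = (1/4)(20/37) + (1/2)(12/37) + (1)(5/37) = 16/37.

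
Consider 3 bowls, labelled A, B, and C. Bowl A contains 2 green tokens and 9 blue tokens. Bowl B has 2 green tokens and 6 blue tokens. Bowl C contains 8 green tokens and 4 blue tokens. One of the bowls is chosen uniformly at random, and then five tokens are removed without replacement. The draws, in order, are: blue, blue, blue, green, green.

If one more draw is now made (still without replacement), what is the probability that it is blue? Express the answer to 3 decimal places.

Compute the likelihood of the observed sequence for each case: P(data | bowl A) = (9/11)(8/10)(7/9)(2/8)(1/7) = 0.018182; P(data | bowl B) = (6/8)(5/7)(4/6)(2/5)(1/4) = 0.035714; P(data | bowl C) = (4/12)(3/11)(2/10)(8/9)(7/8) = 0.014141.
Weighting by the prior gives 1/3 · 0.018182 = 0.0060606, 1/3 · 0.035714 = 0.011905, 1/3 · 0.014141 = 0.0047138; summing to 0.022679.
The posterior is then P(bowl A | data) = 0.26723, P(bowl B | data) = 0.52492, P(bowl C | data) = 0.20785.
Averaging over the posterior, P(blue next | data) = (1)(0.26723) + (1)(0.52492) + (1/7)(0.20785) = 0.82185.

0.822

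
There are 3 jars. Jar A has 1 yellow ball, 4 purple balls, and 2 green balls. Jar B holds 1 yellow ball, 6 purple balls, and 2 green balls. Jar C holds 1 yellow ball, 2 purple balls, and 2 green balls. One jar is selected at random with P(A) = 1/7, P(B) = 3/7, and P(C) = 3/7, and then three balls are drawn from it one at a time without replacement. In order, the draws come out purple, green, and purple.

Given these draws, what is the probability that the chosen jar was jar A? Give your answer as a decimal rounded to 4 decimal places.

Compute the likelihood of the observed sequence for each case: P(data | jar A) = (4/7)(2/6)(3/5) = 4/35; P(data | jar B) = (6/9)(2/8)(5/7) = 5/42; P(data | jar C) = (2/5)(2/4)(1/3) = 1/15.
Weighting by the prior gives 1/7 · 4/35 = 4/245, 3/7 · 5/42 = 5/98, 3/7 · 1/15 = 1/35; summing to 47/490.
Therefore the posterior P(jar A | data) = (4/245) / (47/490) = 8/47.

0.1702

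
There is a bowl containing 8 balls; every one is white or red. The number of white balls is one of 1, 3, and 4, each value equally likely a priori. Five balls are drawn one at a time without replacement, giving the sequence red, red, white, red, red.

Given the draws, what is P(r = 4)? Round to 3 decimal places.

The likelihood of the observed sequence under each hypothesis: P(data | r = 1) = (7/8)(6/7)(1/6)(5/5)(4/4) = 1/8; P(data | r = 3) = (5/8)(4/7)(3/6)(3/5)(2/4) = 3/56; P(data | r = 4) = (4/8)(3/7)(4/6)(2/5)(1/4) = 1/70.
The prior-weighted likelihoods are 1/3 · 1/8 = 1/24, 1/3 · 3/56 = 1/56, 1/3 · 1/70 = 1/210; these sum to 9/140.
Hence P(r = 4 | data) = (1/210) / (9/140) = 2/27.

0.074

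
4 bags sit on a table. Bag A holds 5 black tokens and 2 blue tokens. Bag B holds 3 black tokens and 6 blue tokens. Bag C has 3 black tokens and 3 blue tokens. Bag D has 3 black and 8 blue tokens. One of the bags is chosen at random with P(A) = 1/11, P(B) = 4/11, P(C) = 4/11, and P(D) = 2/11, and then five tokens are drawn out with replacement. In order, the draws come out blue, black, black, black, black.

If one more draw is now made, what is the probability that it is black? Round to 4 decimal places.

0.5359

The likelihood of the observed sequence under each hypothesis: P(data | bag A) = (2/7)(5/7)(5/7)(5/7)(5/7) = 0.074374; P(data | bag B) = (6/9)(3/9)(3/9)(3/9)(3/9) = 0.0082305; P(data | bag C) = (3/6)(3/6)(3/6)(3/6)(3/6) = 0.03125; P(data | bag D) = (8/11)(3/11)(3/11)(3/11)(3/11) = 0.0040236.
Multiplying each by its prior: 1/11 · 0.074374 = 0.0067613, 4/11 · 0.0082305 = 0.0029929, 4/11 · 0.03125 = 0.011364, 2/11 · 0.0040236 = 0.00073156; with total 0.021849.
Dividing through by the total gives posterior P(bag A | data) = 0.30945, P(bag B | data) = 0.13698, P(bag C | data) = 0.52009, P(bag D | data) = 0.033482.
So P(black next | data) = Σ P(black next | H) P(H | data) = (5/7)(0.30945) + (1/3)(0.13698) + (1/2)(0.52009) + (3/11)(0.033482) = 0.53587.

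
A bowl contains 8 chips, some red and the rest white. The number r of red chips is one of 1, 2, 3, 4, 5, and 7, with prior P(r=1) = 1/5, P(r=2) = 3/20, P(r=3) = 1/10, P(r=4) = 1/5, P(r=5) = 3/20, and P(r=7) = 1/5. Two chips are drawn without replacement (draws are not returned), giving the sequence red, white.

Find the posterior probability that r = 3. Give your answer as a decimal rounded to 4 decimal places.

Compute the likelihood of the observed sequence for each case: P(data | r = 1) = (1/8)(7/7) = 1/8; P(data | r = 2) = (2/8)(6/7) = 3/14; P(data | r = 3) = (3/8)(5/7) = 15/56; P(data | r = 4) = (4/8)(4/7) = 2/7; P(data | r = 5) = (5/8)(3/7) = 15/56; P(data | r = 7) = (7/8)(1/7) = 1/8.
Weighting by the prior gives 1/5 · 1/8 = 1/40, 3/20 · 3/14 = 9/280, 1/10 · 15/56 = 3/112, 1/5 · 2/7 = 2/35, 3/20 · 15/56 = 9/224, 1/5 · 1/8 = 1/40; these sum to 33/160.
Therefore the posterior P(r = 3 | data) = (3/112) / (33/160) = 10/77.

0.1299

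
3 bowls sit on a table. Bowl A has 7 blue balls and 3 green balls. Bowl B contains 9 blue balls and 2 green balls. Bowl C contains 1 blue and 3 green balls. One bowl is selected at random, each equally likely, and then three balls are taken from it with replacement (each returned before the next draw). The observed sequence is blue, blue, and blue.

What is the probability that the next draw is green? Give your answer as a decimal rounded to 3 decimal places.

For each hypothesis, P(data | H) works out to: P(data | bowl A) = (7/10)(7/10)(7/10) = 0.343; P(data | bowl B) = (9/11)(9/11)(9/11) = 0.54771; P(data | bowl C) = (1/4)(1/4)(1/4) = 0.015625.
Multiplying each by its prior: 1/3 · 0.343 = 0.11433, 1/3 · 0.54771 = 0.18257, 1/3 · 0.015625 = 0.0052083; these sum to 0.30211.
The posterior is then P(bowl A | data) = 0.37845, P(bowl B | data) = 0.60431, P(bowl C | data) = 0.01724.
The predictive probability is P(green next | data) = (3/10)(0.37845) + (2/11)(0.60431) + (3/4)(0.01724) = 0.23634.

0.236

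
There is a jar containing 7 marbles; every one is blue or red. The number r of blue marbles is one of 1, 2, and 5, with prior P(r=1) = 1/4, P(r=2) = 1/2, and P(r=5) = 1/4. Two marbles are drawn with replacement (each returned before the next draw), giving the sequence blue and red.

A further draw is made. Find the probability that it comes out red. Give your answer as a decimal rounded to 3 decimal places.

0.619

For each hypothesis, P(data | H) works out to: P(data | r = 1) = (1/7)(6/7) = 6/49; P(data | r = 2) = (2/7)(5/7) = 10/49; P(data | r = 5) = (5/7)(2/7) = 10/49.
The prior-weighted likelihoods are 1/4 · 6/49 = 3/98, 1/2 · 10/49 = 5/49, 1/4 · 10/49 = 5/98; with total 9/49.
Dividing through by the total gives posterior P(r = 1 | data) = 1/6, P(r = 2 | data) = 5/9, P(r = 5 | data) = 5/18.
Averaging over the posterior, P(red next | data) = (6/7)(1/6) + (5/7)(5/9) + (2/7)(5/18) = 13/21.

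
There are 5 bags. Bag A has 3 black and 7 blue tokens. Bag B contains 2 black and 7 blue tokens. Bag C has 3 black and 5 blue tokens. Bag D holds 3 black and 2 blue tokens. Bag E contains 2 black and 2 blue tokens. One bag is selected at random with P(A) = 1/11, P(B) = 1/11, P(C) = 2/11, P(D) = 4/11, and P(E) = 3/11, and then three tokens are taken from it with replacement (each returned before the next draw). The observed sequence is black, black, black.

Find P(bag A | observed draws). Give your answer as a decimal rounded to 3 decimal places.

Compute the likelihood of the observed sequence for each case: P(data | bag A) = (3/10)(3/10)(3/10) = 0.027; P(data | bag B) = (2/9)(2/9)(2/9) = 0.010974; P(data | bag C) = (3/8)(3/8)(3/8) = 0.052734; P(data | bag D) = (3/5)(3/5)(3/5) = 0.216; P(data | bag E) = (2/4)(2/4)(2/4) = 0.125.
The prior-weighted likelihoods are 1/11 · 0.027 = 0.0024545, 1/11 · 0.010974 = 0.00099763, 2/11 · 0.052734 = 0.0095881, 4/11 · 0.216 = 0.078545, 3/11 · 0.125 = 0.034091; with total 0.12568.
Therefore the posterior P(bag A | data) = (0.0024545) / (0.12568) = 0.019531.

0.020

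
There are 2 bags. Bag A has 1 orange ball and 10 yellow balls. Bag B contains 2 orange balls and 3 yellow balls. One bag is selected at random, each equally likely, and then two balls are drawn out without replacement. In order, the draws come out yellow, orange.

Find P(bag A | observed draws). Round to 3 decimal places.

Compute the likelihood of the observed sequence for each case: P(data | bag A) = (10/11)(1/10) = 1/11; P(data | bag B) = (3/5)(2/4) = 3/10.
Weighting by the prior gives 1/2 · 1/11 = 1/22, 1/2 · 3/10 = 3/20; these sum to 43/220.
By Bayes' rule, P(bag A | data) = (1/22) / (43/220) = 10/43.

0.233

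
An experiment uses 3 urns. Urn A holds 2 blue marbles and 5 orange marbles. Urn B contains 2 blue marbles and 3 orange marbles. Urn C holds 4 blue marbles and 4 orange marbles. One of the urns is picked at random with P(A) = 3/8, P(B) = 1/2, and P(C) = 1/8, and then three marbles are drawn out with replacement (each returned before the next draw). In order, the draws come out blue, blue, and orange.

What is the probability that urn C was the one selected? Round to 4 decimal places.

0.1828

The likelihood of the observed sequence under each hypothesis: P(data | urn A) = (2/7)(2/7)(5/7) = 0.058309; P(data | urn B) = (2/5)(2/5)(3/5) = 0.096; P(data | urn C) = (4/8)(4/8)(4/8) = 0.125.
Weighting by the prior gives 3/8 · 0.058309 = 0.021866, 1/2 · 0.096 = 0.048, 1/8 · 0.125 = 0.015625; with total 0.085491.
So P(urn C | data) = (0.015625) / (0.085491) = 0.18277.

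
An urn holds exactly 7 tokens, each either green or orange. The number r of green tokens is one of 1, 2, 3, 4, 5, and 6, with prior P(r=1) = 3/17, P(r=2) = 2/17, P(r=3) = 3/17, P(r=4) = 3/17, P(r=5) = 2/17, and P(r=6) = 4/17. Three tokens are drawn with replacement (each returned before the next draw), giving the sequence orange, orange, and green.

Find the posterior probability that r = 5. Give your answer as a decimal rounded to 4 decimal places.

0.0763

Under each hypothesis, the probability of the observed sequence is: P(data | r = 1) = (6/7)(6/7)(1/7) = 0.10496; P(data | r = 2) = (5/7)(5/7)(2/7) = 0.14577; P(data | r = 3) = (4/7)(4/7)(3/7) = 0.13994; P(data | r = 4) = (3/7)(3/7)(4/7) = 0.10496; P(data | r = 5) = (2/7)(2/7)(5/7) = 0.058309; P(data | r = 6) = (1/7)(1/7)(6/7) = 0.017493.
Multiplying each by its prior: 3/17 · 0.10496 = 0.018522, 2/17 · 0.14577 = 0.01715, 3/17 · 0.13994 = 0.024696, 3/17 · 0.10496 = 0.018522, 2/17 · 0.058309 = 0.0068599, 4/17 · 0.017493 = 0.0041159; summing to 0.089865.
Therefore the posterior P(r = 5 | data) = (0.0068599) / (0.089865) = 0.076336.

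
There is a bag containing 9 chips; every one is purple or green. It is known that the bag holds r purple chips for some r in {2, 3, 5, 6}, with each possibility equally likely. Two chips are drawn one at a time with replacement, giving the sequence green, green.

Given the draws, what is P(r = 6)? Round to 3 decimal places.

Compute the likelihood of the observed sequence for each case: P(data | r = 2) = (7/9)(7/9) = 49/81; P(data | r = 3) = (6/9)(6/9) = 4/9; P(data | r = 5) = (4/9)(4/9) = 16/81; P(data | r = 6) = (3/9)(3/9) = 1/9.
The prior-weighted likelihoods are 1/4 · 49/81 = 49/324, 1/4 · 4/9 = 1/9, 1/4 · 16/81 = 4/81, 1/4 · 1/9 = 1/36; with total 55/162.
So P(r = 6 | data) = (1/36) / (55/162) = 9/110.

0.082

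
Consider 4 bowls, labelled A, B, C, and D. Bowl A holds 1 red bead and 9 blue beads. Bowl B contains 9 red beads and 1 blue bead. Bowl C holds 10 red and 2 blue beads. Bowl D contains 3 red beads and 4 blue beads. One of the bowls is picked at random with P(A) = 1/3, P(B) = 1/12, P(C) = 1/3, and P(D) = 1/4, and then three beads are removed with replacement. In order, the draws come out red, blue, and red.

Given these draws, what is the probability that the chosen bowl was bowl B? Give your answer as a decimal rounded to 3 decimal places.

Under each hypothesis, the probability of the observed sequence is: P(data | bowl A) = (1/10)(9/10)(1/10) = 0.009; P(data | bowl B) = (9/10)(1/10)(9/10) = 0.081; P(data | bowl C) = (10/12)(2/12)(10/12) = 0.11574; P(data | bowl D) = (3/7)(4/7)(3/7) = 0.10496.
Multiplying each by its prior: 1/3 · 0.009 = 0.003, 1/12 · 0.081 = 0.00675, 1/3 · 0.11574 = 0.03858, 1/4 · 0.10496 = 0.026239; these sum to 0.074569.
By Bayes' rule, P(bowl B | data) = (0.00675) / (0.074569) = 0.09052.

0.091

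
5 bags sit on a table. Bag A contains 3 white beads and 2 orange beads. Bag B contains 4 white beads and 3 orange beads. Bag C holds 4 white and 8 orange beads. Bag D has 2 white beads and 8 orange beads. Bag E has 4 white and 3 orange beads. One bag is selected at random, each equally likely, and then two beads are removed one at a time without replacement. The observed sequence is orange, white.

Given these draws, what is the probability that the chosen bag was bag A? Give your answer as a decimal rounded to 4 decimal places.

0.2323

The likelihood of the observed sequence under each hypothesis: P(data | bag A) = (2/5)(3/4) = 0.3; P(data | bag B) = (3/7)(4/6) = 0.28571; P(data | bag C) = (8/12)(4/11) = 0.24242; P(data | bag D) = (8/10)(2/9) = 0.17778; P(data | bag E) = (3/7)(4/6) = 0.28571.
The prior-weighted likelihoods are 1/5 · 0.3 = 0.06, 1/5 · 0.28571 = 0.057143, 1/5 · 0.24242 = 0.048485, 1/5 · 0.17778 = 0.035556, 1/5 · 0.28571 = 0.057143; with total 0.25833.
So P(bag A | data) = (0.06) / (0.25833) = 0.23226.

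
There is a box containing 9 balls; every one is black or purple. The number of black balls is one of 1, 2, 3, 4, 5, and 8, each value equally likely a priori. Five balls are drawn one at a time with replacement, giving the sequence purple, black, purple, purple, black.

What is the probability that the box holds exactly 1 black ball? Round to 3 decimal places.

For each hypothesis, P(data | H) works out to: P(data | r = 1) = (8/9)(1/9)(8/9)(8/9)(1/9) = 0.0086708; P(data | r = 2) = (7/9)(2/9)(7/9)(7/9)(2/9) = 0.023235; P(data | r = 3) = (6/9)(3/9)(6/9)(6/9)(3/9) = 0.032922; P(data | r = 4) = (5/9)(4/9)(5/9)(5/9)(4/9) = 0.03387; P(data | r = 5) = (4/9)(5/9)(4/9)(4/9)(5/9) = 0.027096; P(data | r = 8) = (1/9)(8/9)(1/9)(1/9)(8/9) = 0.0010838.
The prior-weighted likelihoods are 1/6 · 0.0086708 = 0.0014451, 1/6 · 0.023235 = 0.0038725, 1/6 · 0.032922 = 0.005487, 1/6 · 0.03387 = 0.005645, 1/6 · 0.027096 = 0.004516, 1/6 · 0.0010838 = 0.00018064; summing to 0.021146.
Hence P(r = 1 | data) = (0.0014451) / (0.021146) = 0.06834.

0.068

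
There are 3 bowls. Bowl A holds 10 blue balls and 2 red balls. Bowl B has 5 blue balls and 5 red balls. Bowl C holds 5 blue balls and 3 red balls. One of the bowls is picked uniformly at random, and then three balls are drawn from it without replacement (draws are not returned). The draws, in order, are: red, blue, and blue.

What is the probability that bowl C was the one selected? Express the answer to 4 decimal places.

For each hypothesis, P(data | H) works out to: P(data | bowl A) = (2/12)(10/11)(9/10) = 0.13636; P(data | bowl B) = (5/10)(5/9)(4/8) = 0.13889; P(data | bowl C) = (3/8)(5/7)(4/6) = 0.17857.
Weighting by the prior gives 1/3 · 0.13636 = 0.045455, 1/3 · 0.13889 = 0.046296, 1/3 · 0.17857 = 0.059524; these sum to 0.15127.
So P(bowl C | data) = (0.059524) / (0.15127) = 0.39348.

0.3935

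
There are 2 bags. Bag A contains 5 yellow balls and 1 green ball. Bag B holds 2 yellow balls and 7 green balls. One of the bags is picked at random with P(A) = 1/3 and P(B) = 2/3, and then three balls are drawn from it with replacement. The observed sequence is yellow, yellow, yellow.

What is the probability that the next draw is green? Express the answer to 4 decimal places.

0.1890

The likelihood of the observed sequence under each hypothesis: P(data | bag A) = (5/6)(5/6)(5/6) = 0.5787; P(data | bag B) = (2/9)(2/9)(2/9) = 0.010974.
The prior-weighted likelihoods are 1/3 · 0.5787 = 0.1929, 2/3 · 0.010974 = 0.007316; these sum to 0.20022.
The posterior is then P(bag A | data) = 0.96346, P(bag B | data) = 0.03654.
Averaging over the posterior, P(green next | data) = (1/6)(0.96346) + (7/9)(0.03654) = 0.189.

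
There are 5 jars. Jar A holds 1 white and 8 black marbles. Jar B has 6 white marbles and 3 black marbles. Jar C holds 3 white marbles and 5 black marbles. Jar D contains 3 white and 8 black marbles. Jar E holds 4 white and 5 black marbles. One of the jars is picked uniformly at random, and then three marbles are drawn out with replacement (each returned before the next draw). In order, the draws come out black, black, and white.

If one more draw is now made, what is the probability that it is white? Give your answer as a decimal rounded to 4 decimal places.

0.3635

Under each hypothesis, the probability of the observed sequence is: P(data | jar A) = (8/9)(8/9)(1/9) = 0.087791; P(data | jar B) = (3/9)(3/9)(6/9) = 0.074074; P(data | jar C) = (5/8)(5/8)(3/8) = 0.14648; P(data | jar D) = (8/11)(8/11)(3/11) = 0.14425; P(data | jar E) = (5/9)(5/9)(4/9) = 0.13717.
The prior-weighted likelihoods are 1/5 · 0.087791 = 0.017558, 1/5 · 0.074074 = 0.014815, 1/5 · 0.14648 = 0.029297, 1/5 · 0.14425 = 0.02885, 1/5 · 0.13717 = 0.027435; these sum to 0.11796.
Dividing through by the total gives posterior P(jar A | data) = 0.14886, P(jar B | data) = 0.1256, P(jar C | data) = 0.24837, P(jar D | data) = 0.24459, P(jar E | data) = 0.23259.
So P(white next | data) = Σ P(white next | H) P(H | data) = (1/9)(0.14886) + (2/3)(0.1256) + (3/8)(0.24837) + (3/11)(0.24459) + (4/9)(0.23259) = 0.36349.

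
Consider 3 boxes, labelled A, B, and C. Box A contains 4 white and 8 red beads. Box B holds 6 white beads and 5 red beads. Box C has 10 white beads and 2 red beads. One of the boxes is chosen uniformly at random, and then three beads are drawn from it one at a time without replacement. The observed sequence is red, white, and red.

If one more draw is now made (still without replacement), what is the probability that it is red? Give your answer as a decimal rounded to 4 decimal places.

0.5182

The likelihood of the observed sequence under each hypothesis: P(data | box A) = (8/12)(4/11)(7/10) = 28/165; P(data | box B) = (5/11)(6/10)(4/9) = 4/33; P(data | box C) = (2/12)(10/11)(1/10) = 1/66.
The prior-weighted likelihoods are 1/3 · 28/165 = 28/495, 1/3 · 4/33 = 4/99, 1/3 · 1/66 = 1/198; with total 101/990.
Dividing through by the total gives posterior P(box A | data) = 56/101, P(box B | data) = 40/101, P(box C | data) = 5/101.
So P(red next | data) = Σ P(red next | H) P(H | data) = (2/3)(56/101) + (3/8)(40/101) + (0)(5/101) = 157/303.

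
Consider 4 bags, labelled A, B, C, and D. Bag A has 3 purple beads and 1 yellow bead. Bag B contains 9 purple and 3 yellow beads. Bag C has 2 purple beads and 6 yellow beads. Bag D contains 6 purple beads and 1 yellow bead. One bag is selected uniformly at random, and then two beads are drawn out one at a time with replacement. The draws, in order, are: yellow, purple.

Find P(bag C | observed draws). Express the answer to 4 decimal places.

Under each hypothesis, the probability of the observed sequence is: P(data | bag A) = (1/4)(3/4) = 0.1875; P(data | bag B) = (3/12)(9/12) = 0.1875; P(data | bag C) = (6/8)(2/8) = 0.1875; P(data | bag D) = (1/7)(6/7) = 0.12245.
Weighting by the prior gives 1/4 · 0.1875 = 0.046875, 1/4 · 0.1875 = 0.046875, 1/4 · 0.1875 = 0.046875, 1/4 · 0.12245 = 0.030612; with total 0.17124.
Therefore the posterior P(bag C | data) = (0.046875) / (0.17124) = 0.27374.

0.2737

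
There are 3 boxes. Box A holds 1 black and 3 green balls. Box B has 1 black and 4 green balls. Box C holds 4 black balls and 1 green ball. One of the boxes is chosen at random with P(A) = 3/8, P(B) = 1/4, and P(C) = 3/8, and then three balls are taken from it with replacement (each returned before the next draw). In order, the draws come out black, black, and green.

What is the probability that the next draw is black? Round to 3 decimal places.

Under each hypothesis, the probability of the observed sequence is: P(data | box A) = (1/4)(1/4)(3/4) = 0.046875; P(data | box B) = (1/5)(1/5)(4/5) = 0.032; P(data | box C) = (4/5)(4/5)(1/5) = 0.128.
Multiplying each by its prior: 3/8 · 0.046875 = 0.017578, 1/4 · 0.032 = 0.008, 3/8 · 0.128 = 0.048; these sum to 0.073578.
Dividing through by the total gives posterior P(box A | data) = 0.2389, P(box B | data) = 0.10873, P(box C | data) = 0.65237.
So P(black next | data) = Σ P(black next | H) P(H | data) = (1/4)(0.2389) + (1/5)(0.10873) + (4/5)(0.65237) = 0.60337.

0.603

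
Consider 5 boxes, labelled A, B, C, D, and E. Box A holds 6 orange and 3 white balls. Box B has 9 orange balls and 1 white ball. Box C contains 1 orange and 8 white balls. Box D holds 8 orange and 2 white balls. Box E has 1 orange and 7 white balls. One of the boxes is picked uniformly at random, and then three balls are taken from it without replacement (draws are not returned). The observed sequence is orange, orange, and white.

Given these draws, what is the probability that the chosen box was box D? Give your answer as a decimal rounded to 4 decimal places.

Under each hypothesis, the probability of the observed sequence is: P(data | box A) = (6/9)(5/8)(3/7) = 0.17857; P(data | box B) = (9/10)(8/9)(1/8) = 0.1; P(data | box C) = (1/9)(0/8) = 0; P(data | box D) = (8/10)(7/9)(2/8) = 0.15556; P(data | box E) = (1/8)(0/7) = 0.
The prior-weighted likelihoods are 1/5 · 0.17857 = 0.035714, 1/5 · 0.1 = 0.02, 1/5 · 0 = 0, 1/5 · 0.15556 = 0.031111, 1/5 · 0 = 0; these sum to 0.086825.
Hence P(box D | data) = (0.031111) / (0.086825) = 0.35832.

0.3583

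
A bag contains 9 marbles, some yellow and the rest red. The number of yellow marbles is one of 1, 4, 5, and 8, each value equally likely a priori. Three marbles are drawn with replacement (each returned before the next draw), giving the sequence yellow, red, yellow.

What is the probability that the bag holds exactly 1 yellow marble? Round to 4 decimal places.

Under each hypothesis, the probability of the observed sequence is: P(data | r = 1) = (1/9)(8/9)(1/9) = 8/729; P(data | r = 4) = (4/9)(5/9)(4/9) = 80/729; P(data | r = 5) = (5/9)(4/9)(5/9) = 100/729; P(data | r = 8) = (8/9)(1/9)(8/9) = 64/729.
Multiplying each by its prior: 1/4 · 8/729 = 2/729, 1/4 · 80/729 = 20/729, 1/4 · 100/729 = 25/729, 1/4 · 64/729 = 16/729; summing to 7/81.
So P(r = 1 | data) = (2/729) / (7/81) = 2/63.

0.0317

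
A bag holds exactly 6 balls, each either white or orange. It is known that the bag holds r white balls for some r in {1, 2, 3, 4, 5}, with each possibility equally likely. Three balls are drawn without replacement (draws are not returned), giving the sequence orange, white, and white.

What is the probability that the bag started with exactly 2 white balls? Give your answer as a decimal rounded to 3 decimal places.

The likelihood of the observed sequence under each hypothesis: P(data | r = 1) = (5/6)(1/5)(0/4) = 0; P(data | r = 2) = (4/6)(2/5)(1/4) = 1/15; P(data | r = 3) = (3/6)(3/5)(2/4) = 3/20; P(data | r = 4) = (2/6)(4/5)(3/4) = 1/5; P(data | r = 5) = (1/6)(5/5)(4/4) = 1/6.
The prior-weighted likelihoods are 1/5 · 0 = 0, 1/5 · 1/15 = 1/75, 1/5 · 3/20 = 3/100, 1/5 · 1/5 = 1/25, 1/5 · 1/6 = 1/30; summing to 7/60.
So P(r = 2 | data) = (1/75) / (7/60) = 4/35.

0.114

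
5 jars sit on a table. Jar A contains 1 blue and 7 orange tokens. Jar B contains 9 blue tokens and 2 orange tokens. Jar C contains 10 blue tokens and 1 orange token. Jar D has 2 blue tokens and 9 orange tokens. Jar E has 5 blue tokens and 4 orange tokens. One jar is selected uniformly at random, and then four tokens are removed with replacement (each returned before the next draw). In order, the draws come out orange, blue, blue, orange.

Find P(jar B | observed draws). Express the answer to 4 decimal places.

Under each hypothesis, the probability of the observed sequence is: P(data | jar A) = (7/8)(1/8)(1/8)(7/8) = 0.011963; P(data | jar B) = (2/11)(9/11)(9/11)(2/11) = 0.02213; P(data | jar C) = (1/11)(10/11)(10/11)(1/11) = 0.0068301; P(data | jar D) = (9/11)(2/11)(2/11)(9/11) = 0.02213; P(data | jar E) = (4/9)(5/9)(5/9)(4/9) = 0.060966.
Multiplying each by its prior: 1/5 · 0.011963 = 0.0023926, 1/5 · 0.02213 = 0.0044259, 1/5 · 0.0068301 = 0.001366, 1/5 · 0.02213 = 0.0044259, 1/5 · 0.060966 = 0.012193; these sum to 0.024804.
Therefore the posterior P(jar B | data) = (0.0044259) / (0.024804) = 0.17844.

0.1784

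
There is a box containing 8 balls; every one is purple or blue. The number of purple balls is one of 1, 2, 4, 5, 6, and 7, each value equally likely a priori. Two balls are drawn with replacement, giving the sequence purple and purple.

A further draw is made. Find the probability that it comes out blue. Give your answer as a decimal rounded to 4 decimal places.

0.2777

The likelihood of the observed sequence under each hypothesis: P(data | r = 1) = (1/8)(1/8) = 1/64; P(data | r = 2) = (2/8)(2/8) = 1/16; P(data | r = 4) = (4/8)(4/8) = 1/4; P(data | r = 5) = (5/8)(5/8) = 25/64; P(data | r = 6) = (6/8)(6/8) = 9/16; P(data | r = 7) = (7/8)(7/8) = 49/64.
Multiplying each by its prior: 1/6 · 1/64 = 1/384, 1/6 · 1/16 = 1/96, 1/6 · 1/4 = 1/24, 1/6 · 25/64 = 25/384, 1/6 · 9/16 = 3/32, 1/6 · 49/64 = 49/384; summing to 131/384.
Dividing through by the total gives posterior P(r = 1 | data) = 0.0076336, P(r = 2 | data) = 0.030534, P(r = 4 | data) = 0.12214, P(r = 5 | data) = 0.19084, P(r = 6 | data) = 0.27481, P(r = 7 | data) = 0.37405.
Averaging over the posterior, P(blue next | data) = (7/8)(0.0076336) + (3/4)(0.030534) + (1/2)(0.12214) + (3/8)(0.19084) + (1/4)(0.27481) + (1/8)(0.37405) = 0.27767.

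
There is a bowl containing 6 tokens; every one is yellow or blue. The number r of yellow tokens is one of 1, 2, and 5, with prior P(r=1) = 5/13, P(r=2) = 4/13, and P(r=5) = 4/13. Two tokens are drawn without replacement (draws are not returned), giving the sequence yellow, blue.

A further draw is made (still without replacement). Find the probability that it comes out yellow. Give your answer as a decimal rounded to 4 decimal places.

0.3636

The likelihood of the observed sequence under each hypothesis: P(data | r = 1) = (1/6)(5/5) = 1/6; P(data | r = 2) = (2/6)(4/5) = 4/15; P(data | r = 5) = (5/6)(1/5) = 1/6.
The prior-weighted likelihoods are 5/13 · 1/6 = 5/78, 4/13 · 4/15 = 16/195, 4/13 · 1/6 = 2/39; these sum to 77/390.
Normalising, the posterior is P(r = 1 | data) = 25/77, P(r = 2 | data) = 32/77, P(r = 5 | data) = 20/77.
So P(yellow next | data) = Σ P(yellow next | H) P(H | data) = (0)(25/77) + (1/4)(32/77) + (1)(20/77) = 4/11.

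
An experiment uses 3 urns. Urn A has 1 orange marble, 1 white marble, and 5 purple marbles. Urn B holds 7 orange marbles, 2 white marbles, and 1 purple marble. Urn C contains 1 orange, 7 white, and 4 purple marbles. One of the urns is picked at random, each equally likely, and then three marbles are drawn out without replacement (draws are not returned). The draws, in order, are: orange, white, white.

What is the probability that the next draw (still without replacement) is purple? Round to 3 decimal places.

Under each hypothesis, the probability of the observed sequence is: P(data | urn A) = (1/7)(1/6)(0/5) = 0; P(data | urn B) = (7/10)(2/9)(1/8) = 0.019444; P(data | urn C) = (1/12)(7/11)(6/10) = 0.031818.
The prior-weighted likelihoods are 1/3 · 0 = 0, 1/3 · 0.019444 = 0.0064815, 1/3 · 0.031818 = 0.010606; with total 0.017088.
Dividing through by the total gives posterior P(urn A | data) = 0, P(urn B | data) = 0.37931, P(urn C | data) = 0.62069.
So P(purple next | data) = Σ P(purple next | H) P(H | data) = (1/7)(0.37931) + (4/9)(0.62069) = 0.33005.

0.330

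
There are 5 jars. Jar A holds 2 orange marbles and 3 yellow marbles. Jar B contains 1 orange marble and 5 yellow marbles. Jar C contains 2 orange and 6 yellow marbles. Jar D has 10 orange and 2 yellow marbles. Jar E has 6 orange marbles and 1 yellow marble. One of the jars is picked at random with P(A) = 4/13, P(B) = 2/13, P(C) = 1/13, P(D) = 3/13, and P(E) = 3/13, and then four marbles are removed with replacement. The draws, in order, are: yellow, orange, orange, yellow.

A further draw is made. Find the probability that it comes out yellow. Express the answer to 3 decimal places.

Compute the likelihood of the observed sequence for each case: P(data | jar A) = (3/5)(2/5)(2/5)(3/5) = 0.0576; P(data | jar B) = (5/6)(1/6)(1/6)(5/6) = 0.01929; P(data | jar C) = (6/8)(2/8)(2/8)(6/8) = 0.035156; P(data | jar D) = (2/12)(10/12)(10/12)(2/12) = 0.01929; P(data | jar E) = (1/7)(6/7)(6/7)(1/7) = 0.014994.
Multiplying each by its prior: 4/13 · 0.0576 = 0.017723, 2/13 · 0.01929 = 0.0029677, 1/13 · 0.035156 = 0.0027043, 3/13 · 0.01929 = 0.0044516, 3/13 · 0.014994 = 0.0034601; summing to 0.031307.
The posterior is then P(jar A | data) = 0.56611, P(jar B | data) = 0.094795, P(jar C | data) = 0.086382, P(jar D | data) = 0.14219, P(jar E | data) = 0.11052.
The predictive probability is P(yellow next | data) = (3/5)(0.56611) + (5/6)(0.094795) + (3/4)(0.086382) + (1/6)(0.14219) + (1/7)(0.11052) = 0.52294.

0.523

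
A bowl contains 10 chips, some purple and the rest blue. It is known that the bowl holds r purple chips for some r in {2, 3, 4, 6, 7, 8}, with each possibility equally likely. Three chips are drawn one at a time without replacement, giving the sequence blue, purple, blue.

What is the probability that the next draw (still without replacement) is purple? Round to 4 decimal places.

Under each hypothesis, the probability of the observed sequence is: P(data | r = 2) = (8/10)(2/9)(7/8) = 7/45; P(data | r = 3) = (7/10)(3/9)(6/8) = 7/40; P(data | r = 4) = (6/10)(4/9)(5/8) = 1/6; P(data | r = 6) = (4/10)(6/9)(3/8) = 1/10; P(data | r = 7) = (3/10)(7/9)(2/8) = 7/120; P(data | r = 8) = (2/10)(8/9)(1/8) = 1/45.
Multiplying each by its prior: 1/6 · 7/45 = 7/270, 1/6 · 7/40 = 7/240, 1/6 · 1/6 = 1/36, 1/6 · 1/10 = 1/60, 1/6 · 7/120 = 7/720, 1/6 · 1/45 = 1/270; with total 61/540.
Dividing through by the total gives posterior P(r = 2 | data) = 14/61, P(r = 3 | data) = 63/244, P(r = 4 | data) = 15/61, P(r = 6 | data) = 9/61, P(r = 7 | data) = 21/244, P(r = 8 | data) = 2/61.
Averaging over the posterior, P(purple next | data) = (1/7)(14/61) + (2/7)(63/244) + (3/7)(15/61) + (5/7)(9/61) + (6/7)(21/244) + (1)(2/61) = 181/427.

0.4239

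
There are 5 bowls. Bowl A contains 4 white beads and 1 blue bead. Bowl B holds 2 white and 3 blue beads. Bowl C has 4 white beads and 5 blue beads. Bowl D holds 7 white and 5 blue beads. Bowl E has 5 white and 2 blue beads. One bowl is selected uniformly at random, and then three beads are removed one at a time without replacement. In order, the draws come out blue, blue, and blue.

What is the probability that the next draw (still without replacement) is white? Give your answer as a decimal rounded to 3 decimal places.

0.812

For each hypothesis, P(data | H) works out to: P(data | bowl A) = (1/5)(0/4) = 0; P(data | bowl B) = (3/5)(2/4)(1/3) = 0.1; P(data | bowl C) = (5/9)(4/8)(3/7) = 0.11905; P(data | bowl D) = (5/12)(4/11)(3/10) = 0.045455; P(data | bowl E) = (2/7)(1/6)(0/5) = 0.
The prior-weighted likelihoods are 1/5 · 0 = 0, 1/5 · 0.1 = 0.02, 1/5 · 0.11905 = 0.02381, 1/5 · 0.045455 = 0.0090909, 1/5 · 0 = 0; with total 0.0529.
Dividing through by the total gives posterior P(bowl A | data) = 0, P(bowl B | data) = 0.37807, P(bowl C | data) = 0.45008, P(bowl D | data) = 0.17185, P(bowl E | data) = 0.
The predictive probability is P(white next | data) = (1)(0.37807) + (2/3)(0.45008) + (7/9)(0.17185) = 0.81178.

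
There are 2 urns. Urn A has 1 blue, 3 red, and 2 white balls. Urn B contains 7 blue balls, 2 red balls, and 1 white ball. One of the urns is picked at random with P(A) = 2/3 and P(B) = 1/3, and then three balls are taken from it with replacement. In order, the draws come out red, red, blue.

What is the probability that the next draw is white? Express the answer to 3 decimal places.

0.275

Under each hypothesis, the probability of the observed sequence is: P(data | urn A) = (3/6)(3/6)(1/6) = 0.041667; P(data | urn B) = (2/10)(2/10)(7/10) = 0.028.
Weighting by the prior gives 2/3 · 0.041667 = 0.027778, 1/3 · 0.028 = 0.0093333; summing to 0.037111.
Dividing through by the total gives posterior P(urn A | data) = 0.7485, P(urn B | data) = 0.2515.
The predictive probability is P(white next | data) = (1/3)(0.7485) + (1/10)(0.2515) = 0.27465.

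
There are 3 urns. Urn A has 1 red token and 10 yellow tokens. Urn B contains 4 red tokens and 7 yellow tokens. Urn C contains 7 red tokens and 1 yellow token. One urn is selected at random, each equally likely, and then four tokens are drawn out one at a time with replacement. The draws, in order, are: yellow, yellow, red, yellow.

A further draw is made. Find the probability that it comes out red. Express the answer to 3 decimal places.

Compute the likelihood of the observed sequence for each case: P(data | urn A) = (10/11)(10/11)(1/11)(10/11) = 0.068301; P(data | urn B) = (7/11)(7/11)(4/11)(7/11) = 0.093709; P(data | urn C) = (1/8)(1/8)(7/8)(1/8) = 0.001709.
The prior-weighted likelihoods are 1/3 · 0.068301 = 0.022767, 1/3 · 0.093709 = 0.031236, 1/3 · 0.001709 = 0.00056966; summing to 0.054573.
Normalising, the posterior is P(urn A | data) = 0.41718, P(urn B | data) = 0.57238, P(urn C | data) = 0.010438.
So P(red next | data) = Σ P(red next | H) P(H | data) = (1/11)(0.41718) + (4/11)(0.57238) + (7/8)(0.010438) = 0.2552.

0.255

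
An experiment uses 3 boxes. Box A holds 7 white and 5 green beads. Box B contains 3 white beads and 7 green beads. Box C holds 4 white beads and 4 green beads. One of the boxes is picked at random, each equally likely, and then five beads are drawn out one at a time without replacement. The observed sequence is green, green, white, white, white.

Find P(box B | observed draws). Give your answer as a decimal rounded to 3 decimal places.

The likelihood of the observed sequence under each hypothesis: P(data | box A) = (5/12)(4/11)(7/10)(6/9)(5/8) = 0.044192; P(data | box B) = (7/10)(6/9)(3/8)(2/7)(1/6) = 0.0083333; P(data | box C) = (4/8)(3/7)(4/6)(3/5)(2/4) = 0.042857.
The prior-weighted likelihoods are 1/3 · 0.044192 = 0.014731, 1/3 · 0.0083333 = 0.0027778, 1/3 · 0.042857 = 0.014286; summing to 0.031794.
Hence P(box B | data) = (0.0027778) / (0.031794) = 0.087368.

0.087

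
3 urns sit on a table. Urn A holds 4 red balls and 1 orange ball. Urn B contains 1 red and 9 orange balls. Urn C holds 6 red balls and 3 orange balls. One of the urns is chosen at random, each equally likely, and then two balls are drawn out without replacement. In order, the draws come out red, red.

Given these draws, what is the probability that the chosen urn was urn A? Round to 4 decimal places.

The likelihood of the observed sequence under each hypothesis: P(data | urn A) = (4/5)(3/4) = 3/5; P(data | urn B) = (1/10)(0/9) = 0; P(data | urn C) = (6/9)(5/8) = 5/12.
The prior-weighted likelihoods are 1/3 · 3/5 = 1/5, 1/3 · 0 = 0, 1/3 · 5/12 = 5/36; with total 61/180.
Therefore the posterior P(urn A | data) = (1/5) / (61/180) = 36/61.

0.5902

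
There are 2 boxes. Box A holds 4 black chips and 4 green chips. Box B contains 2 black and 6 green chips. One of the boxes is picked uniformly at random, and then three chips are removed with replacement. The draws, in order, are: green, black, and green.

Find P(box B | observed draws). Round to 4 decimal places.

0.5294

Under each hypothesis, the probability of the observed sequence is: P(data | box A) = (4/8)(4/8)(4/8) = 1/8; P(data | box B) = (6/8)(2/8)(6/8) = 9/64.
Weighting by the prior gives 1/2 · 1/8 = 1/16, 1/2 · 9/64 = 9/128; with total 17/128.
Hence P(box B | data) = (9/128) / (17/128) = 9/17.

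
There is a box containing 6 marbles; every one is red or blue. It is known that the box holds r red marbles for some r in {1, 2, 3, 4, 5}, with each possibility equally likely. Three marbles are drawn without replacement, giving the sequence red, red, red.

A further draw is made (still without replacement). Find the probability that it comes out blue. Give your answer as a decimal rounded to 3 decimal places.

Under each hypothesis, the probability of the observed sequence is: P(data | r = 1) = (1/6)(0/5) = 0; P(data | r = 2) = (2/6)(1/5)(0/4) = 0; P(data | r = 3) = (3/6)(2/5)(1/4) = 1/20; P(data | r = 4) = (4/6)(3/5)(2/4) = 1/5; P(data | r = 5) = (5/6)(4/5)(3/4) = 1/2.
The prior-weighted likelihoods are 1/5 · 0 = 0, 1/5 · 0 = 0, 1/5 · 1/20 = 1/100, 1/5 · 1/5 = 1/25, 1/5 · 1/2 = 1/10; with total 3/20.
The posterior is then P(r = 1 | data) = 0, P(r = 2 | data) = 0, P(r = 3 | data) = 1/15, P(r = 4 | data) = 4/15, P(r = 5 | data) = 2/3.
Averaging over the posterior, P(blue next | data) = (1)(1/15) + (2/3)(4/15) + (1/3)(2/3) = 7/15.

0.467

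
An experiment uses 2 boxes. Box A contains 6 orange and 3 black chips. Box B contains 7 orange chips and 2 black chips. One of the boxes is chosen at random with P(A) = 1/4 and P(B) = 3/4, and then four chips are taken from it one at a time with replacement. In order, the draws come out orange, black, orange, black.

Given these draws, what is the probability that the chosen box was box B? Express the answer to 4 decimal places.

0.6447

Under each hypothesis, the probability of the observed sequence is: P(data | box A) = (6/9)(3/9)(6/9)(3/9) = 0.049383; P(data | box B) = (7/9)(2/9)(7/9)(2/9) = 0.029873.
Weighting by the prior gives 1/4 · 0.049383 = 0.012346, 3/4 · 0.029873 = 0.022405; these sum to 0.034751.
So P(box B | data) = (0.022405) / (0.034751) = 0.64474.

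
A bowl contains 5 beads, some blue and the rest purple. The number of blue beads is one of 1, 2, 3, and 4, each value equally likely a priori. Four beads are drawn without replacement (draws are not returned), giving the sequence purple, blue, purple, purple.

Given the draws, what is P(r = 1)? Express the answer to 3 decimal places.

0.667

Under each hypothesis, the probability of the observed sequence is: P(data | r = 1) = (4/5)(1/4)(3/3)(2/2) = 1/5; P(data | r = 2) = (3/5)(2/4)(2/3)(1/2) = 1/10; P(data | r = 3) = (2/5)(3/4)(1/3)(0/2) = 0; P(data | r = 4) = (1/5)(4/4)(0/3) = 0.
The prior-weighted likelihoods are 1/4 · 1/5 = 1/20, 1/4 · 1/10 = 1/40, 1/4 · 0 = 0, 1/4 · 0 = 0; these sum to 3/40.
Hence P(r = 1 | data) = (1/20) / (3/40) = 2/3.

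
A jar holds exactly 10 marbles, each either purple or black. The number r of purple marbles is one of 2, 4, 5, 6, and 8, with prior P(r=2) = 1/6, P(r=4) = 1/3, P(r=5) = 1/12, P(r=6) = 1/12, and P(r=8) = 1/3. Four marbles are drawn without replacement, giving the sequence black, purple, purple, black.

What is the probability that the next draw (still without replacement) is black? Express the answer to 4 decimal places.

0.5237

The likelihood of the observed sequence under each hypothesis: P(data | r = 2) = (8/10)(2/9)(1/8)(7/7) = 0.022222; P(data | r = 4) = (6/10)(4/9)(3/8)(5/7) = 0.071429; P(data | r = 5) = (5/10)(5/9)(4/8)(4/7) = 0.079365; P(data | r = 6) = (4/10)(6/9)(5/8)(3/7) = 0.071429; P(data | r = 8) = (2/10)(8/9)(7/8)(1/7) = 0.022222.
Weighting by the prior gives 1/6 · 0.022222 = 0.0037037, 1/3 · 0.071429 = 0.02381, 1/12 · 0.079365 = 0.0066138, 1/12 · 0.071429 = 0.0059524, 1/3 · 0.022222 = 0.0074074; with total 0.047487.
Dividing through by the total gives posterior P(r = 2 | data) = 0.077994, P(r = 4 | data) = 0.50139, P(r = 5 | data) = 0.13928, P(r = 6 | data) = 0.12535, P(r = 8 | data) = 0.15599.
Averaging over the posterior, P(black next | data) = (1)(0.077994) + (2/3)(0.50139) + (1/2)(0.13928) + (1/3)(0.12535) + (0)(0.15599) = 0.52368.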